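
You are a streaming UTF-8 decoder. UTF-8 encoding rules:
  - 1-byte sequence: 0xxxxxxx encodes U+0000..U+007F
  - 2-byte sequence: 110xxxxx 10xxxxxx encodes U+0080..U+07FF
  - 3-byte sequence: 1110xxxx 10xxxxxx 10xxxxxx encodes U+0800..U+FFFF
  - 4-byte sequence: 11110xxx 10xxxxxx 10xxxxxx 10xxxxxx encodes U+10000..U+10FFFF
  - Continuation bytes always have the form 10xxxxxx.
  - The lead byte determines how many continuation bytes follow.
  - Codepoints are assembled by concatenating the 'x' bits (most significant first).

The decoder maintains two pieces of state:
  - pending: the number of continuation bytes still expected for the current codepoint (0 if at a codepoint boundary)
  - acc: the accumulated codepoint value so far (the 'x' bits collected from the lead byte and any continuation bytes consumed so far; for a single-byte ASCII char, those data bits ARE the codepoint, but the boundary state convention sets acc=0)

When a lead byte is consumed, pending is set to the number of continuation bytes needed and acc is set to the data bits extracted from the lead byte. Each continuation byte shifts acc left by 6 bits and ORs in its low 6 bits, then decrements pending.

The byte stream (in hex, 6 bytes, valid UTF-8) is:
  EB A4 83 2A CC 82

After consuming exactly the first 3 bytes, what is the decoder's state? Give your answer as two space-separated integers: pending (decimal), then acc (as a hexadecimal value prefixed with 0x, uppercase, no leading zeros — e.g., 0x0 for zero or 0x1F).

Byte[0]=EB: 3-byte lead. pending=2, acc=0xB
Byte[1]=A4: continuation. acc=(acc<<6)|0x24=0x2E4, pending=1
Byte[2]=83: continuation. acc=(acc<<6)|0x03=0xB903, pending=0

Answer: 0 0xB903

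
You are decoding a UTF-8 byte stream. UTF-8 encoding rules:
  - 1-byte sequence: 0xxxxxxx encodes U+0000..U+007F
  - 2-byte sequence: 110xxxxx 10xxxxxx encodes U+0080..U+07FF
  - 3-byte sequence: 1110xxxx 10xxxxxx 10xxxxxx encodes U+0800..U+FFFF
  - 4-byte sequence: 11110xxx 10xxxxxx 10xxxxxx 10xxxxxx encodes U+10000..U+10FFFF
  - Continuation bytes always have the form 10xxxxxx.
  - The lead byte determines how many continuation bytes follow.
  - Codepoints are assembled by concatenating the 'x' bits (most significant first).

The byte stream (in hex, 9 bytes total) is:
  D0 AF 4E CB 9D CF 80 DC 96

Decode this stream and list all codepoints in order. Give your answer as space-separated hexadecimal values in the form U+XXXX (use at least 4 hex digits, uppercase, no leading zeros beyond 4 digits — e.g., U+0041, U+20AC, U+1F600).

Byte[0]=D0: 2-byte lead, need 1 cont bytes. acc=0x10
Byte[1]=AF: continuation. acc=(acc<<6)|0x2F=0x42F
Completed: cp=U+042F (starts at byte 0)
Byte[2]=4E: 1-byte ASCII. cp=U+004E
Byte[3]=CB: 2-byte lead, need 1 cont bytes. acc=0xB
Byte[4]=9D: continuation. acc=(acc<<6)|0x1D=0x2DD
Completed: cp=U+02DD (starts at byte 3)
Byte[5]=CF: 2-byte lead, need 1 cont bytes. acc=0xF
Byte[6]=80: continuation. acc=(acc<<6)|0x00=0x3C0
Completed: cp=U+03C0 (starts at byte 5)
Byte[7]=DC: 2-byte lead, need 1 cont bytes. acc=0x1C
Byte[8]=96: continuation. acc=(acc<<6)|0x16=0x716
Completed: cp=U+0716 (starts at byte 7)

Answer: U+042F U+004E U+02DD U+03C0 U+0716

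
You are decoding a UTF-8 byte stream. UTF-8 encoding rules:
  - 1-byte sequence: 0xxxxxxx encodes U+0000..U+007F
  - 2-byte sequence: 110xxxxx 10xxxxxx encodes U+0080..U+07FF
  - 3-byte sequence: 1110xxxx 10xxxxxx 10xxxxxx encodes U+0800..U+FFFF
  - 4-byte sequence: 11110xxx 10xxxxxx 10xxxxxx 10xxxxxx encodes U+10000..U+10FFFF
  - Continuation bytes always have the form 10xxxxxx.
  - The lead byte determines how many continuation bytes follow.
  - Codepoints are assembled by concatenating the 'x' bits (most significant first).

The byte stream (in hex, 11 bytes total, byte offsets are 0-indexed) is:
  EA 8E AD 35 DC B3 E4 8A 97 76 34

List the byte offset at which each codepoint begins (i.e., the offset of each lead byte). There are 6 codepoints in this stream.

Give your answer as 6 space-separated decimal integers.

Byte[0]=EA: 3-byte lead, need 2 cont bytes. acc=0xA
Byte[1]=8E: continuation. acc=(acc<<6)|0x0E=0x28E
Byte[2]=AD: continuation. acc=(acc<<6)|0x2D=0xA3AD
Completed: cp=U+A3AD (starts at byte 0)
Byte[3]=35: 1-byte ASCII. cp=U+0035
Byte[4]=DC: 2-byte lead, need 1 cont bytes. acc=0x1C
Byte[5]=B3: continuation. acc=(acc<<6)|0x33=0x733
Completed: cp=U+0733 (starts at byte 4)
Byte[6]=E4: 3-byte lead, need 2 cont bytes. acc=0x4
Byte[7]=8A: continuation. acc=(acc<<6)|0x0A=0x10A
Byte[8]=97: continuation. acc=(acc<<6)|0x17=0x4297
Completed: cp=U+4297 (starts at byte 6)
Byte[9]=76: 1-byte ASCII. cp=U+0076
Byte[10]=34: 1-byte ASCII. cp=U+0034

Answer: 0 3 4 6 9 10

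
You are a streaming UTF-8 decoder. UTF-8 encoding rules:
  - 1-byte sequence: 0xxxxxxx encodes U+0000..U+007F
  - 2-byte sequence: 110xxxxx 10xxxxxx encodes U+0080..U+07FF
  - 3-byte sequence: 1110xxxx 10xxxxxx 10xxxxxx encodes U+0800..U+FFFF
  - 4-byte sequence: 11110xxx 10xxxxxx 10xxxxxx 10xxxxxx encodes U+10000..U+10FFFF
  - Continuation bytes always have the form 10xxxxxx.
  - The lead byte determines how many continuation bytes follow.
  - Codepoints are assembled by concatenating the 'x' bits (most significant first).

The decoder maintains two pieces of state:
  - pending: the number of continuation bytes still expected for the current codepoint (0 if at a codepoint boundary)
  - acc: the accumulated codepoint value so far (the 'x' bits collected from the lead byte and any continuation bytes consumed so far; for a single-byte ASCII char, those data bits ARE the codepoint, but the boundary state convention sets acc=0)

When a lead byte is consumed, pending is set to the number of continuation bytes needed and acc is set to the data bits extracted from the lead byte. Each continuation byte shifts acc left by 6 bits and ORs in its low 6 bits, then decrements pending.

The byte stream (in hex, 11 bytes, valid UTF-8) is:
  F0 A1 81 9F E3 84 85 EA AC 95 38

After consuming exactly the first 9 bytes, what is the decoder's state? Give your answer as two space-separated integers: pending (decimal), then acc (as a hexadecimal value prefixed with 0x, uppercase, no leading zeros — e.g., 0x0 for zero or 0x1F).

Answer: 1 0x2AC

Derivation:
Byte[0]=F0: 4-byte lead. pending=3, acc=0x0
Byte[1]=A1: continuation. acc=(acc<<6)|0x21=0x21, pending=2
Byte[2]=81: continuation. acc=(acc<<6)|0x01=0x841, pending=1
Byte[3]=9F: continuation. acc=(acc<<6)|0x1F=0x2105F, pending=0
Byte[4]=E3: 3-byte lead. pending=2, acc=0x3
Byte[5]=84: continuation. acc=(acc<<6)|0x04=0xC4, pending=1
Byte[6]=85: continuation. acc=(acc<<6)|0x05=0x3105, pending=0
Byte[7]=EA: 3-byte lead. pending=2, acc=0xA
Byte[8]=AC: continuation. acc=(acc<<6)|0x2C=0x2AC, pending=1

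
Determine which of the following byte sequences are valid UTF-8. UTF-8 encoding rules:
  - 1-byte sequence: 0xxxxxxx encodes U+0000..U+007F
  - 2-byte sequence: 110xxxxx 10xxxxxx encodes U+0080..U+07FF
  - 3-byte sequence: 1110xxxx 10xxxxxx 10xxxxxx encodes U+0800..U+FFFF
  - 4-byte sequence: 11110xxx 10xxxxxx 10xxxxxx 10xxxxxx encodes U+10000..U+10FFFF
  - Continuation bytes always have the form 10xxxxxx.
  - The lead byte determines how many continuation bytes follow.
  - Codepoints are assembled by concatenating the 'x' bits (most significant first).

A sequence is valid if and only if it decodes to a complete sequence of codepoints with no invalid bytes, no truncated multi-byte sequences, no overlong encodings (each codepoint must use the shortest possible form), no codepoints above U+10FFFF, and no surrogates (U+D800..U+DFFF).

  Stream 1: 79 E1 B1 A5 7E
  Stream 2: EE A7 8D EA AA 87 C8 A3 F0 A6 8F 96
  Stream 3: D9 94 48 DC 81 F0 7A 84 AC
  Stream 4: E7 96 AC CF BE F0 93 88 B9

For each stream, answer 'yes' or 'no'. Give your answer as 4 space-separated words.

Stream 1: decodes cleanly. VALID
Stream 2: decodes cleanly. VALID
Stream 3: error at byte offset 6. INVALID
Stream 4: decodes cleanly. VALID

Answer: yes yes no yes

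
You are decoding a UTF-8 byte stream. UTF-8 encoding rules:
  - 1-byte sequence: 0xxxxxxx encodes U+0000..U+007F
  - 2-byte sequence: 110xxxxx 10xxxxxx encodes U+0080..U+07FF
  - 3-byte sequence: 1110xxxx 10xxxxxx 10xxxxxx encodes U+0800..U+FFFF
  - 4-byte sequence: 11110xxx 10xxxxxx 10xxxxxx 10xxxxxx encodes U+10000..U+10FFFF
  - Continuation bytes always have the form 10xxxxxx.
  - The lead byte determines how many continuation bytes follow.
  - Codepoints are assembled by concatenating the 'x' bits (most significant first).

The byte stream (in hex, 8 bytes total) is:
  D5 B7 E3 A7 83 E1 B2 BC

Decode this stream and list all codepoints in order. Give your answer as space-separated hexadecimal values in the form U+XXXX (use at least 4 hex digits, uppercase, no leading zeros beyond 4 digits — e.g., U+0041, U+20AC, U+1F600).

Byte[0]=D5: 2-byte lead, need 1 cont bytes. acc=0x15
Byte[1]=B7: continuation. acc=(acc<<6)|0x37=0x577
Completed: cp=U+0577 (starts at byte 0)
Byte[2]=E3: 3-byte lead, need 2 cont bytes. acc=0x3
Byte[3]=A7: continuation. acc=(acc<<6)|0x27=0xE7
Byte[4]=83: continuation. acc=(acc<<6)|0x03=0x39C3
Completed: cp=U+39C3 (starts at byte 2)
Byte[5]=E1: 3-byte lead, need 2 cont bytes. acc=0x1
Byte[6]=B2: continuation. acc=(acc<<6)|0x32=0x72
Byte[7]=BC: continuation. acc=(acc<<6)|0x3C=0x1CBC
Completed: cp=U+1CBC (starts at byte 5)

Answer: U+0577 U+39C3 U+1CBC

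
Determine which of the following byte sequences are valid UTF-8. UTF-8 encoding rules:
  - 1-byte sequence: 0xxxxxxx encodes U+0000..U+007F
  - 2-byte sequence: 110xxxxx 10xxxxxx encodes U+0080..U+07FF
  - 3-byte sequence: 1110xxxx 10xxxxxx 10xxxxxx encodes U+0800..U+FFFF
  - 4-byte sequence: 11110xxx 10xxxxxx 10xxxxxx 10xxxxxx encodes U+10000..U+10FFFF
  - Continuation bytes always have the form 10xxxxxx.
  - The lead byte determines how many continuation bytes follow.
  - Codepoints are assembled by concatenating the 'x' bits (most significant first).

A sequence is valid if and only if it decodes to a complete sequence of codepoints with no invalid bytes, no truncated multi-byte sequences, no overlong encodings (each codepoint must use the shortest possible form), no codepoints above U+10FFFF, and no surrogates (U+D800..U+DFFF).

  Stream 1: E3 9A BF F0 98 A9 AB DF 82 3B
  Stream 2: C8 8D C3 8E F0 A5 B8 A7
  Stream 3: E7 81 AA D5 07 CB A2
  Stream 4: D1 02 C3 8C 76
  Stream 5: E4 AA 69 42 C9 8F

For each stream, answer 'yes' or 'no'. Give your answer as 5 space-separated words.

Stream 1: decodes cleanly. VALID
Stream 2: decodes cleanly. VALID
Stream 3: error at byte offset 4. INVALID
Stream 4: error at byte offset 1. INVALID
Stream 5: error at byte offset 2. INVALID

Answer: yes yes no no no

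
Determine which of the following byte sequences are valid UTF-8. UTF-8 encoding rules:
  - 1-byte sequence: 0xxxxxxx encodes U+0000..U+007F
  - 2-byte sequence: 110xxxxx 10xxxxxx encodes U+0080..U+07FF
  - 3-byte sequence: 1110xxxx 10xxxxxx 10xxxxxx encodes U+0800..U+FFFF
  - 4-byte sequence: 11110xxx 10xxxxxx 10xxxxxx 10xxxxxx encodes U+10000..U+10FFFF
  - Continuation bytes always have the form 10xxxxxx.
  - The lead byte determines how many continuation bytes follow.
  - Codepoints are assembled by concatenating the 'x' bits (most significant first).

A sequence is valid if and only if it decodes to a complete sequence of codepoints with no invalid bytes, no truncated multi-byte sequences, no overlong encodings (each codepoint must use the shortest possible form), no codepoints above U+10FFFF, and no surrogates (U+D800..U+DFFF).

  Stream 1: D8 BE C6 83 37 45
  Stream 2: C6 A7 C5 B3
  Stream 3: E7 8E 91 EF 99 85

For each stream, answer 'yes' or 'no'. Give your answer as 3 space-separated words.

Answer: yes yes yes

Derivation:
Stream 1: decodes cleanly. VALID
Stream 2: decodes cleanly. VALID
Stream 3: decodes cleanly. VALID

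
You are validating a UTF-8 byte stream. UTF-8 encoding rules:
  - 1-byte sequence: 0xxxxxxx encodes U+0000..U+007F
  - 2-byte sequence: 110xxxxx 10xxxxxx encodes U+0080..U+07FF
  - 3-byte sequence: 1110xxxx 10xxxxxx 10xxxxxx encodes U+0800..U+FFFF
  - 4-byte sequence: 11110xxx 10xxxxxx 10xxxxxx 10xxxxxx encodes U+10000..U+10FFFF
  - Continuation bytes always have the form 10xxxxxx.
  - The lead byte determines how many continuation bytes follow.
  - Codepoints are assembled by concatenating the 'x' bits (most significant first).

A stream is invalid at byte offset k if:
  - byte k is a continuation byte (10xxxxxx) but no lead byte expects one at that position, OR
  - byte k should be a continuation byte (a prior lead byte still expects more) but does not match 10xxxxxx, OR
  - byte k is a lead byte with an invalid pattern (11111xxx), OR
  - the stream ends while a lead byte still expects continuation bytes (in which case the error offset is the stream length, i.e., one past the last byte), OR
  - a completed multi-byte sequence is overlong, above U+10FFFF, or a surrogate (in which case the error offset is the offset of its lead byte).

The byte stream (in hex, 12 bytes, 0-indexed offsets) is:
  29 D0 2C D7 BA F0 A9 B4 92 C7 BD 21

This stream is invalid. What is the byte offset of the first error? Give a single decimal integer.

Byte[0]=29: 1-byte ASCII. cp=U+0029
Byte[1]=D0: 2-byte lead, need 1 cont bytes. acc=0x10
Byte[2]=2C: expected 10xxxxxx continuation. INVALID

Answer: 2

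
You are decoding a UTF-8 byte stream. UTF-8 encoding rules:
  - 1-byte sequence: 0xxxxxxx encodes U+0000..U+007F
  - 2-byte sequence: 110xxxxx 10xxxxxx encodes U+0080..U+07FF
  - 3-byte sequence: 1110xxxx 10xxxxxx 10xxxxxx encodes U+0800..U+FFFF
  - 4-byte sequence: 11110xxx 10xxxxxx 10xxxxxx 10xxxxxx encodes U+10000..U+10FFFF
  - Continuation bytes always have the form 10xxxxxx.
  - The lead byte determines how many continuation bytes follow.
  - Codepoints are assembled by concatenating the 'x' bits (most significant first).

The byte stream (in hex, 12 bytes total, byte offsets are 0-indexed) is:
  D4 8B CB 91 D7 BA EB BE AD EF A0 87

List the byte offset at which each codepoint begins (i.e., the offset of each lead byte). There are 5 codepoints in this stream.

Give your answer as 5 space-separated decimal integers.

Answer: 0 2 4 6 9

Derivation:
Byte[0]=D4: 2-byte lead, need 1 cont bytes. acc=0x14
Byte[1]=8B: continuation. acc=(acc<<6)|0x0B=0x50B
Completed: cp=U+050B (starts at byte 0)
Byte[2]=CB: 2-byte lead, need 1 cont bytes. acc=0xB
Byte[3]=91: continuation. acc=(acc<<6)|0x11=0x2D1
Completed: cp=U+02D1 (starts at byte 2)
Byte[4]=D7: 2-byte lead, need 1 cont bytes. acc=0x17
Byte[5]=BA: continuation. acc=(acc<<6)|0x3A=0x5FA
Completed: cp=U+05FA (starts at byte 4)
Byte[6]=EB: 3-byte lead, need 2 cont bytes. acc=0xB
Byte[7]=BE: continuation. acc=(acc<<6)|0x3E=0x2FE
Byte[8]=AD: continuation. acc=(acc<<6)|0x2D=0xBFAD
Completed: cp=U+BFAD (starts at byte 6)
Byte[9]=EF: 3-byte lead, need 2 cont bytes. acc=0xF
Byte[10]=A0: continuation. acc=(acc<<6)|0x20=0x3E0
Byte[11]=87: continuation. acc=(acc<<6)|0x07=0xF807
Completed: cp=U+F807 (starts at byte 9)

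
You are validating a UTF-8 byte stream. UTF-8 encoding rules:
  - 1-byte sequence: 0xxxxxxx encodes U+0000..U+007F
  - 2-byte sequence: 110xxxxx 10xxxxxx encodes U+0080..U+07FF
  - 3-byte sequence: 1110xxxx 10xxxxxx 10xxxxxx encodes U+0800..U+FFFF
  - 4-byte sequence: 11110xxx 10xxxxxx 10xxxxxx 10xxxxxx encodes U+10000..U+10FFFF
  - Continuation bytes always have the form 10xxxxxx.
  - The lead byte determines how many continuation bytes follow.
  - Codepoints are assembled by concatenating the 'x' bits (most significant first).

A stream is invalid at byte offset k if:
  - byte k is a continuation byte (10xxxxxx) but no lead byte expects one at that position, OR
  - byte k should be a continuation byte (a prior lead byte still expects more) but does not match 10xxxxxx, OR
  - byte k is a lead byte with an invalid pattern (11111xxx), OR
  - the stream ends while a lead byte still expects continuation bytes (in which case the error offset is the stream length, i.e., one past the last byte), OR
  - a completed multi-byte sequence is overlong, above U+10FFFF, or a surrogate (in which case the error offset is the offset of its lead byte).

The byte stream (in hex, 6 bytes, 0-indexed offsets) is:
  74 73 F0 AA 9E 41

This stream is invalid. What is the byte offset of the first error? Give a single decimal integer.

Byte[0]=74: 1-byte ASCII. cp=U+0074
Byte[1]=73: 1-byte ASCII. cp=U+0073
Byte[2]=F0: 4-byte lead, need 3 cont bytes. acc=0x0
Byte[3]=AA: continuation. acc=(acc<<6)|0x2A=0x2A
Byte[4]=9E: continuation. acc=(acc<<6)|0x1E=0xA9E
Byte[5]=41: expected 10xxxxxx continuation. INVALID

Answer: 5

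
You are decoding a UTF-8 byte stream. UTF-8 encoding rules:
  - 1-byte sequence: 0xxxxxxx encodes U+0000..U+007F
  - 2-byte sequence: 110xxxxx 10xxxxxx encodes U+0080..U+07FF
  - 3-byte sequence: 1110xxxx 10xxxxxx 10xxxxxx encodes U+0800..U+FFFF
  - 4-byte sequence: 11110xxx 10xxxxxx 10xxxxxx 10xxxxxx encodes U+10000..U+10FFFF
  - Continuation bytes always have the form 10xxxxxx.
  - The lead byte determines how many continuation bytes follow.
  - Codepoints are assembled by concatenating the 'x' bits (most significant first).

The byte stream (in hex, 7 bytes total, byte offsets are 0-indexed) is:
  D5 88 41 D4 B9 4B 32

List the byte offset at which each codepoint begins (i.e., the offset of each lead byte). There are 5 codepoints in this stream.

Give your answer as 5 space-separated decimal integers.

Byte[0]=D5: 2-byte lead, need 1 cont bytes. acc=0x15
Byte[1]=88: continuation. acc=(acc<<6)|0x08=0x548
Completed: cp=U+0548 (starts at byte 0)
Byte[2]=41: 1-byte ASCII. cp=U+0041
Byte[3]=D4: 2-byte lead, need 1 cont bytes. acc=0x14
Byte[4]=B9: continuation. acc=(acc<<6)|0x39=0x539
Completed: cp=U+0539 (starts at byte 3)
Byte[5]=4B: 1-byte ASCII. cp=U+004B
Byte[6]=32: 1-byte ASCII. cp=U+0032

Answer: 0 2 3 5 6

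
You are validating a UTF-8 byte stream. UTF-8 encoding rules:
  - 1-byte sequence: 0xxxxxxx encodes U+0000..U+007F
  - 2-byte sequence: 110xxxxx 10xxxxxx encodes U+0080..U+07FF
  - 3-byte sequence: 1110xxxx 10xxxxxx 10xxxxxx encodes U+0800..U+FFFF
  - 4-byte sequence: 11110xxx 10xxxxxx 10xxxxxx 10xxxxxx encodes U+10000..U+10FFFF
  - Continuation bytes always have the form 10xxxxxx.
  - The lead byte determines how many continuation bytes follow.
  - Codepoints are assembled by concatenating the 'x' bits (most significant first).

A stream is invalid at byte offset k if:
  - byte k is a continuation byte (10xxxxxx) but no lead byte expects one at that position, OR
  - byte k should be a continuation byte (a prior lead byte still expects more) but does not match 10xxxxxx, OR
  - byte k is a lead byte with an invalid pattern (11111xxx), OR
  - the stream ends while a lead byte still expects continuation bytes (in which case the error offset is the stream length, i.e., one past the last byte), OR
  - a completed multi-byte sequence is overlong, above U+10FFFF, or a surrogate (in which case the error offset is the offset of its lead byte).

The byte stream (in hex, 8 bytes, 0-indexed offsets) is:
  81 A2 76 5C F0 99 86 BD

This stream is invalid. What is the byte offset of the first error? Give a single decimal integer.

Byte[0]=81: INVALID lead byte (not 0xxx/110x/1110/11110)

Answer: 0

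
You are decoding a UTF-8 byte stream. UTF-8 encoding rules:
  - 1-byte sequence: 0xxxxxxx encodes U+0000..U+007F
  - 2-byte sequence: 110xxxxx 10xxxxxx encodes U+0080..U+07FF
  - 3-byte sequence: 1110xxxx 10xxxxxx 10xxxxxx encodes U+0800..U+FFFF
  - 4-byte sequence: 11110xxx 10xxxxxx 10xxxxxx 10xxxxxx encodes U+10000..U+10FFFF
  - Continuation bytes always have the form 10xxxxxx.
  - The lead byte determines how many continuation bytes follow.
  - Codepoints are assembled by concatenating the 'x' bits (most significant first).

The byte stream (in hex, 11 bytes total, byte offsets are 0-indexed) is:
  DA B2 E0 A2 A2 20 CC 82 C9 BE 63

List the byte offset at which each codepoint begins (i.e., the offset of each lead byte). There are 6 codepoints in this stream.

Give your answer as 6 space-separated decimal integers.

Byte[0]=DA: 2-byte lead, need 1 cont bytes. acc=0x1A
Byte[1]=B2: continuation. acc=(acc<<6)|0x32=0x6B2
Completed: cp=U+06B2 (starts at byte 0)
Byte[2]=E0: 3-byte lead, need 2 cont bytes. acc=0x0
Byte[3]=A2: continuation. acc=(acc<<6)|0x22=0x22
Byte[4]=A2: continuation. acc=(acc<<6)|0x22=0x8A2
Completed: cp=U+08A2 (starts at byte 2)
Byte[5]=20: 1-byte ASCII. cp=U+0020
Byte[6]=CC: 2-byte lead, need 1 cont bytes. acc=0xC
Byte[7]=82: continuation. acc=(acc<<6)|0x02=0x302
Completed: cp=U+0302 (starts at byte 6)
Byte[8]=C9: 2-byte lead, need 1 cont bytes. acc=0x9
Byte[9]=BE: continuation. acc=(acc<<6)|0x3E=0x27E
Completed: cp=U+027E (starts at byte 8)
Byte[10]=63: 1-byte ASCII. cp=U+0063

Answer: 0 2 5 6 8 10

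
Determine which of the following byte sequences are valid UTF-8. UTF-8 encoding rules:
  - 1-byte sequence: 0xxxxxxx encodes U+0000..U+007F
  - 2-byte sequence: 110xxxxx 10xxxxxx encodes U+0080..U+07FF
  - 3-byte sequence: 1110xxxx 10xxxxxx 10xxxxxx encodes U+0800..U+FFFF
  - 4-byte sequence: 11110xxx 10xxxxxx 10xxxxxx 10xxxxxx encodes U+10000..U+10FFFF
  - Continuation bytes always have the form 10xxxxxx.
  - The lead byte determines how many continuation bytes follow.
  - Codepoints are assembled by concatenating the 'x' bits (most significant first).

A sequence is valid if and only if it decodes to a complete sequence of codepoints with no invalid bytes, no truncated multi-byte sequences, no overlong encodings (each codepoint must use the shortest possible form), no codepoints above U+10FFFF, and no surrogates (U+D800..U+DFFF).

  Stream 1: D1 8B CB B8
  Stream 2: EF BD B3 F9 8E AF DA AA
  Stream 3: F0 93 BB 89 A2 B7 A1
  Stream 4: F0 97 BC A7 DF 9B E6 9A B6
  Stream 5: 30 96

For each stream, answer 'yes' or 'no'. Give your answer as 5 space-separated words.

Stream 1: decodes cleanly. VALID
Stream 2: error at byte offset 3. INVALID
Stream 3: error at byte offset 4. INVALID
Stream 4: decodes cleanly. VALID
Stream 5: error at byte offset 1. INVALID

Answer: yes no no yes no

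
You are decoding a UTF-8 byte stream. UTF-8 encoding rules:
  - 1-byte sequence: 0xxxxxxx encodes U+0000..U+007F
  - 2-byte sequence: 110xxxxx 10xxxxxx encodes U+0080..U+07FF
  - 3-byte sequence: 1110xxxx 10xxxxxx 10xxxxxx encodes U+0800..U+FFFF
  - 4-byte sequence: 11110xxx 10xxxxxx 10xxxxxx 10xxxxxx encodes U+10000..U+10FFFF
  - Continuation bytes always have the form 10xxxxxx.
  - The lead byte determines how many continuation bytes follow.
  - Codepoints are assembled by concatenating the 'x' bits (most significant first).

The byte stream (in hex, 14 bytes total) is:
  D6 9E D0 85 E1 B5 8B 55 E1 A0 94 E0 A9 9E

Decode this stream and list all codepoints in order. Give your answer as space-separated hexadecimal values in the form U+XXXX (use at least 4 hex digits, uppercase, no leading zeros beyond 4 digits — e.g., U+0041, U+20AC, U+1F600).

Answer: U+059E U+0405 U+1D4B U+0055 U+1814 U+0A5E

Derivation:
Byte[0]=D6: 2-byte lead, need 1 cont bytes. acc=0x16
Byte[1]=9E: continuation. acc=(acc<<6)|0x1E=0x59E
Completed: cp=U+059E (starts at byte 0)
Byte[2]=D0: 2-byte lead, need 1 cont bytes. acc=0x10
Byte[3]=85: continuation. acc=(acc<<6)|0x05=0x405
Completed: cp=U+0405 (starts at byte 2)
Byte[4]=E1: 3-byte lead, need 2 cont bytes. acc=0x1
Byte[5]=B5: continuation. acc=(acc<<6)|0x35=0x75
Byte[6]=8B: continuation. acc=(acc<<6)|0x0B=0x1D4B
Completed: cp=U+1D4B (starts at byte 4)
Byte[7]=55: 1-byte ASCII. cp=U+0055
Byte[8]=E1: 3-byte lead, need 2 cont bytes. acc=0x1
Byte[9]=A0: continuation. acc=(acc<<6)|0x20=0x60
Byte[10]=94: continuation. acc=(acc<<6)|0x14=0x1814
Completed: cp=U+1814 (starts at byte 8)
Byte[11]=E0: 3-byte lead, need 2 cont bytes. acc=0x0
Byte[12]=A9: continuation. acc=(acc<<6)|0x29=0x29
Byte[13]=9E: continuation. acc=(acc<<6)|0x1E=0xA5E
Completed: cp=U+0A5E (starts at byte 11)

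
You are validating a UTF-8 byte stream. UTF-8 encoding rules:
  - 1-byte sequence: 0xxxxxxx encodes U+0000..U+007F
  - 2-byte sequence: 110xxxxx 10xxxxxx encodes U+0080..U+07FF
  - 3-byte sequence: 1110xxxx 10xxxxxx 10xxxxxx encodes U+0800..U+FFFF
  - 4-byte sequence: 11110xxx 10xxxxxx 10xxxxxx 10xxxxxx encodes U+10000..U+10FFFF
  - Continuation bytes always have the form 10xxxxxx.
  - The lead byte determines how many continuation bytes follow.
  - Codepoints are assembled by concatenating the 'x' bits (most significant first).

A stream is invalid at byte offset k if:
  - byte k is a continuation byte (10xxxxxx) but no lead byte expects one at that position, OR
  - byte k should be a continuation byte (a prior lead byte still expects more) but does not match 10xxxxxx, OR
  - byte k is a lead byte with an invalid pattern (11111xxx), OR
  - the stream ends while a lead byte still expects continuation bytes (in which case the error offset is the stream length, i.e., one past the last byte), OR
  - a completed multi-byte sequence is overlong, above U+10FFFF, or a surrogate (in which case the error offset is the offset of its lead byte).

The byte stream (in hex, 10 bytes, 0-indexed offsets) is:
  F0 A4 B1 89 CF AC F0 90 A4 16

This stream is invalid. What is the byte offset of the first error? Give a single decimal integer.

Answer: 9

Derivation:
Byte[0]=F0: 4-byte lead, need 3 cont bytes. acc=0x0
Byte[1]=A4: continuation. acc=(acc<<6)|0x24=0x24
Byte[2]=B1: continuation. acc=(acc<<6)|0x31=0x931
Byte[3]=89: continuation. acc=(acc<<6)|0x09=0x24C49
Completed: cp=U+24C49 (starts at byte 0)
Byte[4]=CF: 2-byte lead, need 1 cont bytes. acc=0xF
Byte[5]=AC: continuation. acc=(acc<<6)|0x2C=0x3EC
Completed: cp=U+03EC (starts at byte 4)
Byte[6]=F0: 4-byte lead, need 3 cont bytes. acc=0x0
Byte[7]=90: continuation. acc=(acc<<6)|0x10=0x10
Byte[8]=A4: continuation. acc=(acc<<6)|0x24=0x424
Byte[9]=16: expected 10xxxxxx continuation. INVALID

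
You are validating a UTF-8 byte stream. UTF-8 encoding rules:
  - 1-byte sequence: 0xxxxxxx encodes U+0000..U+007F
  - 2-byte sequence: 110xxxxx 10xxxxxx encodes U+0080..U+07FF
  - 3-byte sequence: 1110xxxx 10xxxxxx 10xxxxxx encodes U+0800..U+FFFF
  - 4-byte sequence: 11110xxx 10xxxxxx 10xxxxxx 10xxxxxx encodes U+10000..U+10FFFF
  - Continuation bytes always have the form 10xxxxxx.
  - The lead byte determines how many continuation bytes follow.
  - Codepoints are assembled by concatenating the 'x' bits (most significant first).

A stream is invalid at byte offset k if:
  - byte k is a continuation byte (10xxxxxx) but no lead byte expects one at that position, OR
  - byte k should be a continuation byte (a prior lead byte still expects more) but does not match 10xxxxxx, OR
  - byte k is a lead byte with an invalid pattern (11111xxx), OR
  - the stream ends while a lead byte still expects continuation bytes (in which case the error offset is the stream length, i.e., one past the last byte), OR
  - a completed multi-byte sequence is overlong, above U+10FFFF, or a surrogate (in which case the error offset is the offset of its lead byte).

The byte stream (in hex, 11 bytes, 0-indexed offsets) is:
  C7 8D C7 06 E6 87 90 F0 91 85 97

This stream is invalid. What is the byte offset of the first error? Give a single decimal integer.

Byte[0]=C7: 2-byte lead, need 1 cont bytes. acc=0x7
Byte[1]=8D: continuation. acc=(acc<<6)|0x0D=0x1CD
Completed: cp=U+01CD (starts at byte 0)
Byte[2]=C7: 2-byte lead, need 1 cont bytes. acc=0x7
Byte[3]=06: expected 10xxxxxx continuation. INVALID

Answer: 3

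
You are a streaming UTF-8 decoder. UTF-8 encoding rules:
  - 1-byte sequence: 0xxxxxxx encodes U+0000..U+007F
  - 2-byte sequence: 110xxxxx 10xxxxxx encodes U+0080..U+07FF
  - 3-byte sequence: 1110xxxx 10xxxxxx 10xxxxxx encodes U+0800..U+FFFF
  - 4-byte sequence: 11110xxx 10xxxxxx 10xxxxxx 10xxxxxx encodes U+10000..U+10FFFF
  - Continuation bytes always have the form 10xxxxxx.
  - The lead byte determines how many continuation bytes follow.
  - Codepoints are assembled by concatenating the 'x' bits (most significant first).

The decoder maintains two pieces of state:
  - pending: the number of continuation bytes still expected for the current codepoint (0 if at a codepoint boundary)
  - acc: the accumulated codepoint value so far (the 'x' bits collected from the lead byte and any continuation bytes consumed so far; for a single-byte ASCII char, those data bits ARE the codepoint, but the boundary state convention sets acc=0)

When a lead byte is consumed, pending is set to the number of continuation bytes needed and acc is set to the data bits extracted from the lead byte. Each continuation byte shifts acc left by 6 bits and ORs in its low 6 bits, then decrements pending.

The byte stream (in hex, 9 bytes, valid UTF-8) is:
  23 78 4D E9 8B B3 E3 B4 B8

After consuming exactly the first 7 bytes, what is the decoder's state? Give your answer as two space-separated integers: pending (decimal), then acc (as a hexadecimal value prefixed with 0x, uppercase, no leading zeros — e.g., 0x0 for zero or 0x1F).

Byte[0]=23: 1-byte. pending=0, acc=0x0
Byte[1]=78: 1-byte. pending=0, acc=0x0
Byte[2]=4D: 1-byte. pending=0, acc=0x0
Byte[3]=E9: 3-byte lead. pending=2, acc=0x9
Byte[4]=8B: continuation. acc=(acc<<6)|0x0B=0x24B, pending=1
Byte[5]=B3: continuation. acc=(acc<<6)|0x33=0x92F3, pending=0
Byte[6]=E3: 3-byte lead. pending=2, acc=0x3

Answer: 2 0x3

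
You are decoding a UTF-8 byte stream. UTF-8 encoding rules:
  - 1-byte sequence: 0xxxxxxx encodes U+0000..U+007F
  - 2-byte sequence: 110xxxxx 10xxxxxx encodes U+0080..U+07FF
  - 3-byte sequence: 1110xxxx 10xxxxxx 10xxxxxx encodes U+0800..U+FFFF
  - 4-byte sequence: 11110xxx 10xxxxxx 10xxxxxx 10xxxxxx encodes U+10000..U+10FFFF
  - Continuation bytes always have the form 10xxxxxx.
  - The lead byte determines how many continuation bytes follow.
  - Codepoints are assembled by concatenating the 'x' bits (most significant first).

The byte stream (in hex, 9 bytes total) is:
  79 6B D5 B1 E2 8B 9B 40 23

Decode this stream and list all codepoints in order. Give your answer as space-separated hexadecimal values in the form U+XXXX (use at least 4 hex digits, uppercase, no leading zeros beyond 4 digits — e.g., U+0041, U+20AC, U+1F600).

Answer: U+0079 U+006B U+0571 U+22DB U+0040 U+0023

Derivation:
Byte[0]=79: 1-byte ASCII. cp=U+0079
Byte[1]=6B: 1-byte ASCII. cp=U+006B
Byte[2]=D5: 2-byte lead, need 1 cont bytes. acc=0x15
Byte[3]=B1: continuation. acc=(acc<<6)|0x31=0x571
Completed: cp=U+0571 (starts at byte 2)
Byte[4]=E2: 3-byte lead, need 2 cont bytes. acc=0x2
Byte[5]=8B: continuation. acc=(acc<<6)|0x0B=0x8B
Byte[6]=9B: continuation. acc=(acc<<6)|0x1B=0x22DB
Completed: cp=U+22DB (starts at byte 4)
Byte[7]=40: 1-byte ASCII. cp=U+0040
Byte[8]=23: 1-byte ASCII. cp=U+0023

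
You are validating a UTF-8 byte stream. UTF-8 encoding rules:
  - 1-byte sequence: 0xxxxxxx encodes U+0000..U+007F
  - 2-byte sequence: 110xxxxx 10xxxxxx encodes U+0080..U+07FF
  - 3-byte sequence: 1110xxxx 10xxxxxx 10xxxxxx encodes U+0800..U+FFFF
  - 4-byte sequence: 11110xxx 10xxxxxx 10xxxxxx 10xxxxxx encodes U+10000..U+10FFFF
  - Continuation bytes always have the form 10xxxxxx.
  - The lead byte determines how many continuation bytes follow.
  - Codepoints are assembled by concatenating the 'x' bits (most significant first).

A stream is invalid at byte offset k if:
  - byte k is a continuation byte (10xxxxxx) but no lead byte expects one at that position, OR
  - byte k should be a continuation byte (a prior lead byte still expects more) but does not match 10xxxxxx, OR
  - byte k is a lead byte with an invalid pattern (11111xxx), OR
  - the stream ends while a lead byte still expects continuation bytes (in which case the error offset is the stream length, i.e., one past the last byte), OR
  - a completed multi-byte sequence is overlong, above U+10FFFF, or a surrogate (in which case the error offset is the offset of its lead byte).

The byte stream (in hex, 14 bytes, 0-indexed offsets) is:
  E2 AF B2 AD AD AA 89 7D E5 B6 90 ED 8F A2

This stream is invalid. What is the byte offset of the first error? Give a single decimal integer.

Byte[0]=E2: 3-byte lead, need 2 cont bytes. acc=0x2
Byte[1]=AF: continuation. acc=(acc<<6)|0x2F=0xAF
Byte[2]=B2: continuation. acc=(acc<<6)|0x32=0x2BF2
Completed: cp=U+2BF2 (starts at byte 0)
Byte[3]=AD: INVALID lead byte (not 0xxx/110x/1110/11110)

Answer: 3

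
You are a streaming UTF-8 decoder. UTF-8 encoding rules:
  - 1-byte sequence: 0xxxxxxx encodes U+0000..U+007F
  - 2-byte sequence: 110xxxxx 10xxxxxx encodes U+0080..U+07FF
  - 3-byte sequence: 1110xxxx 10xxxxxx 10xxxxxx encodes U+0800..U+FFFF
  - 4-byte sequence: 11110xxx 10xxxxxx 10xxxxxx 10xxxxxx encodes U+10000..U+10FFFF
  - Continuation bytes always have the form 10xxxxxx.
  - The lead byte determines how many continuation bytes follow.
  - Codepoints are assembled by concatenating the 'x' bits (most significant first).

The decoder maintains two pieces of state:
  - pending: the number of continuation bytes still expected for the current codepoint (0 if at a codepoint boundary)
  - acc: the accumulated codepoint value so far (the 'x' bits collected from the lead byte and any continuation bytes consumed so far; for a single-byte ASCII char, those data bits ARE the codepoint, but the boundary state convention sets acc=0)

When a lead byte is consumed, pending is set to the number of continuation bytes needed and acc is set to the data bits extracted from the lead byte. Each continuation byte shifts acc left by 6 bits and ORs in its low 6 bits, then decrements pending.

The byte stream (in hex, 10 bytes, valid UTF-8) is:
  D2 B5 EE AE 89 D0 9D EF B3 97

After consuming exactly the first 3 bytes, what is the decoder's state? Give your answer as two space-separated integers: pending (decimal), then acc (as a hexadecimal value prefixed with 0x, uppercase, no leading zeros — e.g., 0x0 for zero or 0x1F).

Answer: 2 0xE

Derivation:
Byte[0]=D2: 2-byte lead. pending=1, acc=0x12
Byte[1]=B5: continuation. acc=(acc<<6)|0x35=0x4B5, pending=0
Byte[2]=EE: 3-byte lead. pending=2, acc=0xE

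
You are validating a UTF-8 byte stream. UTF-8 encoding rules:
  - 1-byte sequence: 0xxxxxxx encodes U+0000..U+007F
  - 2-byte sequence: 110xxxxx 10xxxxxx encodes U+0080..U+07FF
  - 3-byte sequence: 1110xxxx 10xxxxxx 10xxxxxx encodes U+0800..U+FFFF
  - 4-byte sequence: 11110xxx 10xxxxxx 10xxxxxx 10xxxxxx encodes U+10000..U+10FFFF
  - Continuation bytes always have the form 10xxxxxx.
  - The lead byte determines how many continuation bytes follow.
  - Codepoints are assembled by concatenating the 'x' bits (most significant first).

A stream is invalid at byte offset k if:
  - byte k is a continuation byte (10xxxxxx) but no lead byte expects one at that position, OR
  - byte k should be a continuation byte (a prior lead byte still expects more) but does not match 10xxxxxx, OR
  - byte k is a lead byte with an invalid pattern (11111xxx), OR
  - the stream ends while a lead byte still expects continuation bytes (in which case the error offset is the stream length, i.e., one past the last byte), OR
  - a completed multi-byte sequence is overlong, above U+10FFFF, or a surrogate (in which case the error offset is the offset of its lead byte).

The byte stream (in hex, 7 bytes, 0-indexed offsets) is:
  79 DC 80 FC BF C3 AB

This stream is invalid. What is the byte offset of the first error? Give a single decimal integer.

Byte[0]=79: 1-byte ASCII. cp=U+0079
Byte[1]=DC: 2-byte lead, need 1 cont bytes. acc=0x1C
Byte[2]=80: continuation. acc=(acc<<6)|0x00=0x700
Completed: cp=U+0700 (starts at byte 1)
Byte[3]=FC: INVALID lead byte (not 0xxx/110x/1110/11110)

Answer: 3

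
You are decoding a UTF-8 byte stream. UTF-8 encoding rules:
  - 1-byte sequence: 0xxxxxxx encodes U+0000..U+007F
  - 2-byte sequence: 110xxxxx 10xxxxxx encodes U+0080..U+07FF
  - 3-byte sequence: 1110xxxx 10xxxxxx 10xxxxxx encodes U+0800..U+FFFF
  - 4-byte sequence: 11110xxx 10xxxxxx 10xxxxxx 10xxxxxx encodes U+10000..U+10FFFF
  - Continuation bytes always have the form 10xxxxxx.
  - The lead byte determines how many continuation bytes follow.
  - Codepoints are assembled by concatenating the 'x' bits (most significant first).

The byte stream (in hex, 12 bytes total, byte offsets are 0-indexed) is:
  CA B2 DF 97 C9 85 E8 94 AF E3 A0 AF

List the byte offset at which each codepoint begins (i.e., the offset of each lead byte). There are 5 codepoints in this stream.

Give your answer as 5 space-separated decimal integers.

Answer: 0 2 4 6 9

Derivation:
Byte[0]=CA: 2-byte lead, need 1 cont bytes. acc=0xA
Byte[1]=B2: continuation. acc=(acc<<6)|0x32=0x2B2
Completed: cp=U+02B2 (starts at byte 0)
Byte[2]=DF: 2-byte lead, need 1 cont bytes. acc=0x1F
Byte[3]=97: continuation. acc=(acc<<6)|0x17=0x7D7
Completed: cp=U+07D7 (starts at byte 2)
Byte[4]=C9: 2-byte lead, need 1 cont bytes. acc=0x9
Byte[5]=85: continuation. acc=(acc<<6)|0x05=0x245
Completed: cp=U+0245 (starts at byte 4)
Byte[6]=E8: 3-byte lead, need 2 cont bytes. acc=0x8
Byte[7]=94: continuation. acc=(acc<<6)|0x14=0x214
Byte[8]=AF: continuation. acc=(acc<<6)|0x2F=0x852F
Completed: cp=U+852F (starts at byte 6)
Byte[9]=E3: 3-byte lead, need 2 cont bytes. acc=0x3
Byte[10]=A0: continuation. acc=(acc<<6)|0x20=0xE0
Byte[11]=AF: continuation. acc=(acc<<6)|0x2F=0x382F
Completed: cp=U+382F (starts at byte 9)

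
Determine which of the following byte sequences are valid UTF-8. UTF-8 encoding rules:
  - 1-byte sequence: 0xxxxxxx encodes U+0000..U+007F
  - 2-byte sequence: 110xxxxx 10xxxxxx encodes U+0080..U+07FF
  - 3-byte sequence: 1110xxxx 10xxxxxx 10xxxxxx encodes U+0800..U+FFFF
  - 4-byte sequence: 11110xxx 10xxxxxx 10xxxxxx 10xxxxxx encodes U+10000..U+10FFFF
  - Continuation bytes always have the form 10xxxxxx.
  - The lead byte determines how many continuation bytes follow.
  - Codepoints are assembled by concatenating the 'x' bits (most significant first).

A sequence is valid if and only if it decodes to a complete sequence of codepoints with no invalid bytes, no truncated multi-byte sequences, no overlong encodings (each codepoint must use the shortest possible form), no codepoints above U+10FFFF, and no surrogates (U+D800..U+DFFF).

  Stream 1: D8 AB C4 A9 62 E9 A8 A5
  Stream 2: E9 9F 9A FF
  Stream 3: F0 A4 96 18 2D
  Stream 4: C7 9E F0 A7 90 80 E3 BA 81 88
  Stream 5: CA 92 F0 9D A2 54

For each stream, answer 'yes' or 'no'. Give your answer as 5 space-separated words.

Stream 1: decodes cleanly. VALID
Stream 2: error at byte offset 3. INVALID
Stream 3: error at byte offset 3. INVALID
Stream 4: error at byte offset 9. INVALID
Stream 5: error at byte offset 5. INVALID

Answer: yes no no no no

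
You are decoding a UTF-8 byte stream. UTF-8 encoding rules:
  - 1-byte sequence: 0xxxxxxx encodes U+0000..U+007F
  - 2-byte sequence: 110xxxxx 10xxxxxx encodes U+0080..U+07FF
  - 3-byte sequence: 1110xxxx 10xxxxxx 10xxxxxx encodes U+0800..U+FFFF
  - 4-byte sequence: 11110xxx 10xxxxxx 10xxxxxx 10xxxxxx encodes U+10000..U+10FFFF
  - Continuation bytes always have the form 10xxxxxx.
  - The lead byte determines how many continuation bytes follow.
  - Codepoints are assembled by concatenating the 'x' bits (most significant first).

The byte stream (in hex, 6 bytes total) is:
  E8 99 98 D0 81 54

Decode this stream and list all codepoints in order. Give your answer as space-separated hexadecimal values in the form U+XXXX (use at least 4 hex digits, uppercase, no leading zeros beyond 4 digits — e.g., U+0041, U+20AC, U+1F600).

Answer: U+8658 U+0401 U+0054

Derivation:
Byte[0]=E8: 3-byte lead, need 2 cont bytes. acc=0x8
Byte[1]=99: continuation. acc=(acc<<6)|0x19=0x219
Byte[2]=98: continuation. acc=(acc<<6)|0x18=0x8658
Completed: cp=U+8658 (starts at byte 0)
Byte[3]=D0: 2-byte lead, need 1 cont bytes. acc=0x10
Byte[4]=81: continuation. acc=(acc<<6)|0x01=0x401
Completed: cp=U+0401 (starts at byte 3)
Byte[5]=54: 1-byte ASCII. cp=U+0054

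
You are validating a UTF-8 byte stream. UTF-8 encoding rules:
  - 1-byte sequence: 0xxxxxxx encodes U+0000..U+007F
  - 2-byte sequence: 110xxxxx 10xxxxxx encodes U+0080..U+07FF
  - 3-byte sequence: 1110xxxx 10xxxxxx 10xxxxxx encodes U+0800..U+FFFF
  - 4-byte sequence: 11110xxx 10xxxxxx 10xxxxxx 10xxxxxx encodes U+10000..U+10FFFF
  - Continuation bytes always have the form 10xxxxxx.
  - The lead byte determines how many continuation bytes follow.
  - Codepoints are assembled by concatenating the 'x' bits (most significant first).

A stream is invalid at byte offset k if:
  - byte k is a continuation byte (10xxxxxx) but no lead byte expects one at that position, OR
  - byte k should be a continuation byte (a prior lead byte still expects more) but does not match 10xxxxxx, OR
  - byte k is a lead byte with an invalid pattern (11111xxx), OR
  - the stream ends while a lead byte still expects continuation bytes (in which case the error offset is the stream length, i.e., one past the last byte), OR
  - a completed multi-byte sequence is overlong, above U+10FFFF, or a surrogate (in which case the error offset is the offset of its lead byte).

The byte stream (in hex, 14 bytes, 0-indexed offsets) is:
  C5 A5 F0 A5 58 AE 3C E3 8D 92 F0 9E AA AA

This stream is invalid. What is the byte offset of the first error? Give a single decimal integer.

Answer: 4

Derivation:
Byte[0]=C5: 2-byte lead, need 1 cont bytes. acc=0x5
Byte[1]=A5: continuation. acc=(acc<<6)|0x25=0x165
Completed: cp=U+0165 (starts at byte 0)
Byte[2]=F0: 4-byte lead, need 3 cont bytes. acc=0x0
Byte[3]=A5: continuation. acc=(acc<<6)|0x25=0x25
Byte[4]=58: expected 10xxxxxx continuation. INVALID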